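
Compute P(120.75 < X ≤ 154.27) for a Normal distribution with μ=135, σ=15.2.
0.723308

We have X ~ Normal(μ=135, σ=15.2).

To find P(120.75 < X ≤ 154.27), we use:
P(120.75 < X ≤ 154.27) = P(X ≤ 154.27) - P(X ≤ 120.75)
                 = F(154.27) - F(120.75)
                 = 0.897559 - 0.174251
                 = 0.723308

So there's approximately a 72.3% chance that X falls in this range.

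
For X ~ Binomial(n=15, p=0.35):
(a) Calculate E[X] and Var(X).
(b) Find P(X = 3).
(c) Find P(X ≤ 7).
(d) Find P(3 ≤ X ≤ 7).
(a) E[X] = 5.2500, Var(X) = 3.4125
(b) P(X = 3) = 0.110962
(c) P(X ≤ 7) = 0.886769
(d) P(3 ≤ X ≤ 7) = 0.825035

We have X ~ Binomial(n=15, p=0.35).

(a) Moments:
E[X] = 5.2500
Var(X) = 3.4125
σ = √Var(X) = 1.8473

(b) Point probability using PMF:
P(X = 3) = 0.110962

(c) Cumulative probability using CDF:
P(X ≤ 7) = F(7) = 0.886769

(d) Range probability:
P(3 ≤ X ≤ 7) = P(X ≤ 7) - P(X ≤ 2)
                   = F(7) - F(2)
                   = 0.886769 - 0.061734
                   = 0.825035

This means approximately 82.5% of outcomes fall in the interval [3, 7].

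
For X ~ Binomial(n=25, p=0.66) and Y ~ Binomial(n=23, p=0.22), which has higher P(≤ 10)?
Y has higher probability (P(Y ≤ 10) = 0.9945 > P(X ≤ 10) = 0.0069)

Compute P(≤ 10) for each distribution:

X ~ Binomial(n=25, p=0.66):
P(X ≤ 10) = 0.0069

Y ~ Binomial(n=23, p=0.22):
P(Y ≤ 10) = 0.9945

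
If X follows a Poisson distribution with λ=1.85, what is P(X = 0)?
0.157237

We have X ~ Poisson(λ=1.85).

For a Poisson distribution, the PMF gives us the probability of each outcome.

Using the PMF formula:
P(X = 0) = 0.157237

Rounded to 4 decimal places: 0.1572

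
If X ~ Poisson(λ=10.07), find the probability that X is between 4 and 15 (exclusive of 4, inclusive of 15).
0.920831

We have X ~ Poisson(λ=10.07).

To find P(4 < X ≤ 15), we use:
P(4 < X ≤ 15) = P(X ≤ 15) - P(X ≤ 4)
                 = F(15) - F(4)
                 = 0.948787 - 0.027956
                 = 0.920831

So there's approximately a 92.1% chance that X falls in this range.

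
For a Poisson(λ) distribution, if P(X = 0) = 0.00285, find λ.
λ = 5.8604

For a Poisson(λ) distribution, the PMF at 0 is:
P(X = 0) = λ^0 e^(-λ) / 0! = e^(-λ)

Given P(X = 0) = 0.00285:
e^(-λ) = 0.00285
-λ = ln(0.00285)
λ = -ln(0.00285) = 5.8604

Verification: e^(-5.8604) = 0.00285 ✓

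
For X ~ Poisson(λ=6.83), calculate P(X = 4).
0.098003

We have X ~ Poisson(λ=6.83).

For a Poisson distribution, the PMF gives us the probability of each outcome.

Using the PMF formula:
P(X = 4) = 0.098003

Rounded to 4 decimal places: 0.0980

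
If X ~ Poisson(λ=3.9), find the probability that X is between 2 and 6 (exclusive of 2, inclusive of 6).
0.646358

We have X ~ Poisson(λ=3.9).

To find P(2 < X ≤ 6), we use:
P(2 < X ≤ 6) = P(X ≤ 6) - P(X ≤ 2)
                 = F(6) - F(2)
                 = 0.899483 - 0.253125
                 = 0.646358

So there's approximately a 64.6% chance that X falls in this range.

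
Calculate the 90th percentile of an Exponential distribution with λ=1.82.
1.2652

We have X ~ Exponential(λ=1.82).

We want to find x such that P(X ≤ x) = 0.9.

This is the 90th percentile, which means 90% of values fall below this point.

Using the inverse CDF (quantile function):
x = F⁻¹(0.9) = 1.2652

Verification: P(X ≤ 1.2652) = 0.9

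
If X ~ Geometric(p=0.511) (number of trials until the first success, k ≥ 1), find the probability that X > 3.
0.116930

We have X ~ Geometric(p=0.511) (number of trials until the first success, k ≥ 1).

P(X > 3) = 1 - P(X ≤ 3)
                = 1 - F(3)
                = 1 - 0.883070
                = 0.116930

So there's approximately a 11.7% chance that X exceeds 3.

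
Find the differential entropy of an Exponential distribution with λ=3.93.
-0.3686 nats

We have X ~ Exponential(λ=3.93).

The differential entropy measures the uncertainty or information content of the distribution.

For an Exponential distribution with λ=3.93:
h(X) = -0.3686 nats

(In bits, this would be -0.5318 bits.)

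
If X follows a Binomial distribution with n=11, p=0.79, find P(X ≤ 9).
0.706483

We have X ~ Binomial(n=11, p=0.79).

The CDF gives us P(X ≤ k).

Using the CDF:
P(X ≤ 9) = 0.706483

This means there's approximately a 70.6% chance that X is at most 9.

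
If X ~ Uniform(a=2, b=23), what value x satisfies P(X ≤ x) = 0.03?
2.6300

We have X ~ Uniform(a=2, b=23).

We want to find x such that P(X ≤ x) = 0.03.

This is the 3rd percentile, which means 3% of values fall below this point.

Using the inverse CDF (quantile function):
x = F⁻¹(0.03) = 2.6300

Verification: P(X ≤ 2.6300) = 0.03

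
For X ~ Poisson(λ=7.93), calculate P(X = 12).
0.046450

We have X ~ Poisson(λ=7.93).

For a Poisson distribution, the PMF gives us the probability of each outcome.

Using the PMF formula:
P(X = 12) = 0.046450

Rounded to 4 decimal places: 0.0465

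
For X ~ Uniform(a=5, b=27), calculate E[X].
16.0000

We have X ~ Uniform(a=5, b=27).

For a Uniform distribution with a=5, b=27:
E[X] = 16.0000

This is the expected (average) value of X.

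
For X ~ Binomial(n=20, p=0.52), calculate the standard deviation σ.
2.2343

We have X ~ Binomial(n=20, p=0.52).

For a Binomial distribution with n=20, p=0.52:
σ = √Var(X) = 2.2343

The standard deviation is the square root of the variance.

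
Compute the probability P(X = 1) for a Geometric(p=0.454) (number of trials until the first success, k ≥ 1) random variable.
0.454000

We have X ~ Geometric(p=0.454) (number of trials until the first success, k ≥ 1).

For a Geometric distribution, the PMF gives us the probability of each outcome.

Using the PMF formula:
P(X = 1) = 0.454000

Rounded to 4 decimal places: 0.4540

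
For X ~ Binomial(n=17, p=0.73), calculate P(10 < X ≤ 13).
0.565233

We have X ~ Binomial(n=17, p=0.73).

To find P(10 < X ≤ 13), we use:
P(10 < X ≤ 13) = P(X ≤ 13) - P(X ≤ 10)
                 = F(13) - F(10)
                 = 0.713719 - 0.148486
                 = 0.565233

So there's approximately a 56.5% chance that X falls in this range.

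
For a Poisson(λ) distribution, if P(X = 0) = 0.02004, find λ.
λ = 3.9100

For a Poisson(λ) distribution, the PMF at 0 is:
P(X = 0) = λ^0 e^(-λ) / 0! = e^(-λ)

Given P(X = 0) = 0.02004:
e^(-λ) = 0.02004
-λ = ln(0.02004)
λ = -ln(0.02004) = 3.9100

Verification: e^(-3.9100) = 0.02004 ✓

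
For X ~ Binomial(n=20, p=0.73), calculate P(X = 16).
0.167461

We have X ~ Binomial(n=20, p=0.73).

For a Binomial distribution, the PMF gives us the probability of each outcome.

Using the PMF formula:
P(X = 16) = 0.167461

Rounded to 4 decimal places: 0.1675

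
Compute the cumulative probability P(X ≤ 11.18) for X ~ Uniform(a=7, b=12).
0.836000

We have X ~ Uniform(a=7, b=12).

The CDF gives us P(X ≤ k).

Using the CDF:
P(X ≤ 11.18) = 0.836000

This means there's approximately a 83.6% chance that X is at most 11.18.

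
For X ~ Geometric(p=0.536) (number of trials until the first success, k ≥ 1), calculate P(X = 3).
0.115399

We have X ~ Geometric(p=0.536) (number of trials until the first success, k ≥ 1).

For a Geometric distribution, the PMF gives us the probability of each outcome.

Using the PMF formula:
P(X = 3) = 0.115399

Rounded to 4 decimal places: 0.1154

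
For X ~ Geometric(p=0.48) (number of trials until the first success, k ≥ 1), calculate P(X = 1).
0.480000

We have X ~ Geometric(p=0.48) (number of trials until the first success, k ≥ 1).

For a Geometric distribution, the PMF gives us the probability of each outcome.

Using the PMF formula:
P(X = 1) = 0.480000

Rounded to 4 decimal places: 0.4800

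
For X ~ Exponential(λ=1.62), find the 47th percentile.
0.3919

We have X ~ Exponential(λ=1.62).

We want to find x such that P(X ≤ x) = 0.47.

This is the 47th percentile, which means 47% of values fall below this point.

Using the inverse CDF (quantile function):
x = F⁻¹(0.47) = 0.3919

Verification: P(X ≤ 0.3919) = 0.47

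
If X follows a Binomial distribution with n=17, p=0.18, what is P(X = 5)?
0.108064

We have X ~ Binomial(n=17, p=0.18).

For a Binomial distribution, the PMF gives us the probability of each outcome.

Using the PMF formula:
P(X = 5) = 0.108064

Rounded to 4 decimal places: 0.1081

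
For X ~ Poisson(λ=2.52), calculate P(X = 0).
0.080460

We have X ~ Poisson(λ=2.52).

For a Poisson distribution, the PMF gives us the probability of each outcome.

Using the PMF formula:
P(X = 0) = 0.080460

Rounded to 4 decimal places: 0.0805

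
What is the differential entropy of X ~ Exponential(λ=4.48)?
-0.4996 nats

We have X ~ Exponential(λ=4.48).

The differential entropy measures the uncertainty or information content of the distribution.

For an Exponential distribution with λ=4.48:
h(X) = -0.4996 nats

(In bits, this would be -0.7208 bits.)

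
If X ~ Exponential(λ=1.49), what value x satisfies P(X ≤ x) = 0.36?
0.2995

We have X ~ Exponential(λ=1.49).

We want to find x such that P(X ≤ x) = 0.36.

This is the 36th percentile, which means 36% of values fall below this point.

Using the inverse CDF (quantile function):
x = F⁻¹(0.36) = 0.2995

Verification: P(X ≤ 0.2995) = 0.36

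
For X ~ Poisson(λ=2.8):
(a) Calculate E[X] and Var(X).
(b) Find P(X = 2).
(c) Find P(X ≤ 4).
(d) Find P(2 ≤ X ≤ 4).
(a) E[X] = 2.8000, Var(X) = 2.8000
(b) P(X = 2) = 0.238375
(c) P(X ≤ 4) = 0.847676
(d) P(2 ≤ X ≤ 4) = 0.616598

We have X ~ Poisson(λ=2.8).

(a) Moments:
E[X] = 2.8000
Var(X) = 2.8000
σ = √Var(X) = 1.6733

(b) Point probability using PMF:
P(X = 2) = 0.238375

(c) Cumulative probability using CDF:
P(X ≤ 4) = F(4) = 0.847676

(d) Range probability:
P(2 ≤ X ≤ 4) = P(X ≤ 4) - P(X ≤ 1)
                   = F(4) - F(1)
                   = 0.847676 - 0.231078
                   = 0.616598

This means approximately 61.7% of outcomes fall in the interval [2, 4].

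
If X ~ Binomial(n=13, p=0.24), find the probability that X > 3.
0.382230

We have X ~ Binomial(n=13, p=0.24).

P(X > 3) = 1 - P(X ≤ 3)
                = 1 - F(3)
                = 1 - 0.617770
                = 0.382230

So there's approximately a 38.2% chance that X exceeds 3.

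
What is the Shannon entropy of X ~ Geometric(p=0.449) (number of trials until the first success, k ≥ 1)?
1.5322 nats

We have X ~ Geometric(p=0.449) (number of trials until the first success, k ≥ 1).

The Shannon entropy measures the uncertainty or information content of the distribution.

For a Geometric distribution with p=0.449 (number of trials until the first success, k ≥ 1):
H(X) = 1.5322 nats

(In bits, this would be 2.2104 bits.)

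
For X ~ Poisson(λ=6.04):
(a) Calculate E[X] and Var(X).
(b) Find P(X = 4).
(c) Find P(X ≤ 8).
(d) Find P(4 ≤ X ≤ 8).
(a) E[X] = 6.0400, Var(X) = 6.0400
(b) P(X = 4) = 0.132068
(c) P(X ≤ 8) = 0.843080
(d) P(4 ≤ X ≤ 8) = 0.695410

We have X ~ Poisson(λ=6.04).

(a) Moments:
E[X] = 6.0400
Var(X) = 6.0400
σ = √Var(X) = 2.4576

(b) Point probability using PMF:
P(X = 4) = 0.132068

(c) Cumulative probability using CDF:
P(X ≤ 8) = F(8) = 0.843080

(d) Range probability:
P(4 ≤ X ≤ 8) = P(X ≤ 8) - P(X ≤ 3)
                   = F(8) - F(3)
                   = 0.843080 - 0.147670
                   = 0.695410

This means approximately 69.5% of outcomes fall in the interval [4, 8].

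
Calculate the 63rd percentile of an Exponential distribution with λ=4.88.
0.2037

We have X ~ Exponential(λ=4.88).

We want to find x such that P(X ≤ x) = 0.63.

This is the 63rd percentile, which means 63% of values fall below this point.

Using the inverse CDF (quantile function):
x = F⁻¹(0.63) = 0.2037

Verification: P(X ≤ 0.2037) = 0.63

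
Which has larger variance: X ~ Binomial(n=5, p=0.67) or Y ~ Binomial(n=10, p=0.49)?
Y has larger variance (2.4990 > 1.1055)

Compute the variance for each distribution:

X ~ Binomial(n=5, p=0.67):
Var(X) = 1.1055

Y ~ Binomial(n=10, p=0.49):
Var(Y) = 2.4990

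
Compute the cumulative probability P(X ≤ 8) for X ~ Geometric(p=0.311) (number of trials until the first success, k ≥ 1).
0.949213

We have X ~ Geometric(p=0.311) (number of trials until the first success, k ≥ 1).

The CDF gives us P(X ≤ k).

Using the CDF:
P(X ≤ 8) = 0.949213

This means there's approximately a 94.9% chance that X is at most 8.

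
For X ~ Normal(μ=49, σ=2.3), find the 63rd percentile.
49.7633

We have X ~ Normal(μ=49, σ=2.3).

We want to find x such that P(X ≤ x) = 0.63.

This is the 63rd percentile, which means 63% of values fall below this point.

Using the inverse CDF (quantile function):
x = F⁻¹(0.63) = 49.7633

Verification: P(X ≤ 49.7633) = 0.63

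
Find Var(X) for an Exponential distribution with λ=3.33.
0.0902

We have X ~ Exponential(λ=3.33).

For an Exponential distribution with λ=3.33:
Var(X) = 0.0902

The variance measures the spread of the distribution around the mean.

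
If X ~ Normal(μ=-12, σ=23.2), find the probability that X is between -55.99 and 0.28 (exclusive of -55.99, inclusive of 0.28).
0.672733

We have X ~ Normal(μ=-12, σ=23.2).

To find P(-55.99 < X ≤ 0.28), we use:
P(-55.99 < X ≤ 0.28) = P(X ≤ 0.28) - P(X ≤ -55.99)
                 = F(0.28) - F(-55.99)
                 = 0.701705 - 0.028972
                 = 0.672733

So there's approximately a 67.3% chance that X falls in this range.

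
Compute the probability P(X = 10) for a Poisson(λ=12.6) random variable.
0.093720

We have X ~ Poisson(λ=12.6).

For a Poisson distribution, the PMF gives us the probability of each outcome.

Using the PMF formula:
P(X = 10) = 0.093720

Rounded to 4 decimal places: 0.0937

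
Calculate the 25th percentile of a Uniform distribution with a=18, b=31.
21.2500

We have X ~ Uniform(a=18, b=31).

We want to find x such that P(X ≤ x) = 0.25.

This is the 25th percentile, which means 25% of values fall below this point.

Using the inverse CDF (quantile function):
x = F⁻¹(0.25) = 21.2500

Verification: P(X ≤ 21.2500) = 0.25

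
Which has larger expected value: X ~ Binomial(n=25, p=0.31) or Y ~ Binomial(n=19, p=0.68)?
Y has larger mean (12.9200 > 7.7500)

Compute the expected value for each distribution:

X ~ Binomial(n=25, p=0.31):
E[X] = 7.7500

Y ~ Binomial(n=19, p=0.68):
E[Y] = 12.9200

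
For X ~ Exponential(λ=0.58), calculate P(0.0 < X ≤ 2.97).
0.821399

We have X ~ Exponential(λ=0.58).

To find P(0.0 < X ≤ 2.97), we use:
P(0.0 < X ≤ 2.97) = P(X ≤ 2.97) - P(X ≤ 0.0)
                 = F(2.97) - F(0.0)
                 = 0.821399 - 0.000000
                 = 0.821399

So there's approximately a 82.1% chance that X falls in this range.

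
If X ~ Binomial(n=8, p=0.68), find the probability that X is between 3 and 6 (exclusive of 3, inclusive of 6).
0.707211

We have X ~ Binomial(n=8, p=0.68).

To find P(3 < X ≤ 6), we use:
P(3 < X ≤ 6) = P(X ≤ 6) - P(X ≤ 3)
                 = F(6) - F(3)
                 = 0.782175 - 0.074964
                 = 0.707211

So there's approximately a 70.7% chance that X falls in this range.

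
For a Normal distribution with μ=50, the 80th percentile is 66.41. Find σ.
σ = 19.4981

For X ~ Normal(μ, σ), the p-th percentile satisfies x = μ + z_p × σ,
where z_p = Φ⁻¹(p) is the standard normal quantile.

Step 1: z_{0.8} = Φ⁻¹(0.8) = 0.8416

Step 2: Solve for σ:
66.41 = 50 + 0.8416 × σ
σ = (66.41 - 50) / 0.8416
σ = 16.41 / 0.8416
σ = 19.4981

Verification: μ + z × σ = 50 + 0.8416 × 19.4981 = 66.41 ✓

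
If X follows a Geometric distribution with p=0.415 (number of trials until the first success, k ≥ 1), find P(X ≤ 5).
0.931486

We have X ~ Geometric(p=0.415) (number of trials until the first success, k ≥ 1).

The CDF gives us P(X ≤ k).

Using the CDF:
P(X ≤ 5) = 0.931486

This means there's approximately a 93.1% chance that X is at most 5.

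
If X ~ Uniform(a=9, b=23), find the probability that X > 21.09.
0.136429

We have X ~ Uniform(a=9, b=23).

P(X > 21.09) = 1 - P(X ≤ 21.09)
                = 1 - F(21.09)
                = 1 - 0.863571
                = 0.136429

So there's approximately a 13.6% chance that X exceeds 21.09.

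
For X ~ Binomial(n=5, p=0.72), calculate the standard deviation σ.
1.0040

We have X ~ Binomial(n=5, p=0.72).

For a Binomial distribution with n=5, p=0.72:
σ = √Var(X) = 1.0040

The standard deviation is the square root of the variance.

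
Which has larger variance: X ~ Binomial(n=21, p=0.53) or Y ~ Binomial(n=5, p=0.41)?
X has larger variance (5.2311 > 1.2095)

Compute the variance for each distribution:

X ~ Binomial(n=21, p=0.53):
Var(X) = 5.2311

Y ~ Binomial(n=5, p=0.41):
Var(Y) = 1.2095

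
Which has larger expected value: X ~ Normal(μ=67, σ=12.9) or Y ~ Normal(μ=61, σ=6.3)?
X has larger mean (67.0000 > 61.0000)

Compute the expected value for each distribution:

X ~ Normal(μ=67, σ=12.9):
E[X] = 67.0000

Y ~ Normal(μ=61, σ=6.3):
E[Y] = 61.0000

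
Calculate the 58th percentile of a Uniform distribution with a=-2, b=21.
11.3400

We have X ~ Uniform(a=-2, b=21).

We want to find x such that P(X ≤ x) = 0.58.

This is the 58th percentile, which means 58% of values fall below this point.

Using the inverse CDF (quantile function):
x = F⁻¹(0.58) = 11.3400

Verification: P(X ≤ 11.3400) = 0.58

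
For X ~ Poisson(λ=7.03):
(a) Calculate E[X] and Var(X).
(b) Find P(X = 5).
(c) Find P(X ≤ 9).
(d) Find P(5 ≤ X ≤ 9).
(a) E[X] = 7.0300, Var(X) = 7.0300
(b) P(X = 5) = 0.126621
(c) P(X ≤ 9) = 0.827441
(d) P(5 ≤ X ≤ 9) = 0.657168

We have X ~ Poisson(λ=7.03).

(a) Moments:
E[X] = 7.0300
Var(X) = 7.0300
σ = √Var(X) = 2.6514

(b) Point probability using PMF:
P(X = 5) = 0.126621

(c) Cumulative probability using CDF:
P(X ≤ 9) = F(9) = 0.827441

(d) Range probability:
P(5 ≤ X ≤ 9) = P(X ≤ 9) - P(X ≤ 4)
                   = F(9) - F(4)
                   = 0.827441 - 0.170272
                   = 0.657168

This means approximately 65.7% of outcomes fall in the interval [5, 9].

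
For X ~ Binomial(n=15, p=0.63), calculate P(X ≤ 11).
0.864915

We have X ~ Binomial(n=15, p=0.63).

The CDF gives us P(X ≤ k).

Using the CDF:
P(X ≤ 11) = 0.864915

This means there's approximately a 86.5% chance that X is at most 11.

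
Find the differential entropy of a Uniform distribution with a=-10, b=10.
2.9957 nats

We have X ~ Uniform(a=-10, b=10).

The differential entropy measures the uncertainty or information content of the distribution.

For a Uniform distribution with a=-10, b=10:
h(X) = 2.9957 nats

(In bits, this would be 4.3219 bits.)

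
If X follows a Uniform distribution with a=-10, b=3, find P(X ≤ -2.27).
0.594615

We have X ~ Uniform(a=-10, b=3).

The CDF gives us P(X ≤ k).

Using the CDF:
P(X ≤ -2.27) = 0.594615

This means there's approximately a 59.5% chance that X is at most -2.27.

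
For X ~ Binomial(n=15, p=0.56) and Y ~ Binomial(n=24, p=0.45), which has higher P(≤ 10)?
X has higher probability (P(X ≤ 10) = 0.8633 > P(Y ≤ 10) = 0.4539)

Compute P(≤ 10) for each distribution:

X ~ Binomial(n=15, p=0.56):
P(X ≤ 10) = 0.8633

Y ~ Binomial(n=24, p=0.45):
P(Y ≤ 10) = 0.4539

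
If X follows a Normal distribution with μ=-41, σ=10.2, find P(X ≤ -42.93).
0.424962

We have X ~ Normal(μ=-41, σ=10.2).

The CDF gives us P(X ≤ k).

Using the CDF:
P(X ≤ -42.93) = 0.424962

This means there's approximately a 42.5% chance that X is at most -42.93.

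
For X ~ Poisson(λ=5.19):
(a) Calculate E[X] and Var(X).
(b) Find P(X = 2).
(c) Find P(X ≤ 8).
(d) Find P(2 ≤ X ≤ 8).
(a) E[X] = 5.1900, Var(X) = 5.1900
(b) P(X = 2) = 0.075044
(c) P(X ≤ 8) = 0.918794
(d) P(2 ≤ X ≤ 8) = 0.884304

We have X ~ Poisson(λ=5.19).

(a) Moments:
E[X] = 5.1900
Var(X) = 5.1900
σ = √Var(X) = 2.2782

(b) Point probability using PMF:
P(X = 2) = 0.075044

(c) Cumulative probability using CDF:
P(X ≤ 8) = F(8) = 0.918794

(d) Range probability:
P(2 ≤ X ≤ 8) = P(X ≤ 8) - P(X ≤ 1)
                   = F(8) - F(1)
                   = 0.918794 - 0.034491
                   = 0.884304

This means approximately 88.4% of outcomes fall in the interval [2, 8].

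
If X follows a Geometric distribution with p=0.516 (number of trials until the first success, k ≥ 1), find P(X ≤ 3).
0.886620

We have X ~ Geometric(p=0.516) (number of trials until the first success, k ≥ 1).

The CDF gives us P(X ≤ k).

Using the CDF:
P(X ≤ 3) = 0.886620

This means there's approximately a 88.7% chance that X is at most 3.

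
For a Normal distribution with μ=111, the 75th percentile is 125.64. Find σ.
σ = 21.7053

For X ~ Normal(μ, σ), the p-th percentile satisfies x = μ + z_p × σ,
where z_p = Φ⁻¹(p) is the standard normal quantile.

Step 1: z_{0.75} = Φ⁻¹(0.75) = 0.6745

Step 2: Solve for σ:
125.64 = 111 + 0.6745 × σ
σ = (125.64 - 111) / 0.6745
σ = 14.64 / 0.6745
σ = 21.7053

Verification: μ + z × σ = 111 + 0.6745 × 21.7053 = 125.64 ✓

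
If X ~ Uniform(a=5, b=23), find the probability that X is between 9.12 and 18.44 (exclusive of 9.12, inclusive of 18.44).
0.517778

We have X ~ Uniform(a=5, b=23).

To find P(9.12 < X ≤ 18.44), we use:
P(9.12 < X ≤ 18.44) = P(X ≤ 18.44) - P(X ≤ 9.12)
                 = F(18.44) - F(9.12)
                 = 0.746667 - 0.228889
                 = 0.517778

So there's approximately a 51.8% chance that X falls in this range.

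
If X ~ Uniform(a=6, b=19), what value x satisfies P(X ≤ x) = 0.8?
16.4000

We have X ~ Uniform(a=6, b=19).

We want to find x such that P(X ≤ x) = 0.8.

This is the 80th percentile, which means 80% of values fall below this point.

Using the inverse CDF (quantile function):
x = F⁻¹(0.8) = 16.4000

Verification: P(X ≤ 16.4000) = 0.8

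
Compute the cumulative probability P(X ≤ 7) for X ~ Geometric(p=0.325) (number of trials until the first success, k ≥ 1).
0.936155

We have X ~ Geometric(p=0.325) (number of trials until the first success, k ≥ 1).

The CDF gives us P(X ≤ k).

Using the CDF:
P(X ≤ 7) = 0.936155

This means there's approximately a 93.6% chance that X is at most 7.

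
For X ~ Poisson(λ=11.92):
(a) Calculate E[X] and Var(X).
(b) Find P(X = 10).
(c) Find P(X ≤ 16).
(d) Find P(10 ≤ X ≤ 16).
(a) E[X] = 11.9200, Var(X) = 11.9200
(b) P(X = 10) = 0.106221
(c) P(X ≤ 16) = 0.902995
(d) P(10 ≤ X ≤ 16) = 0.653543

We have X ~ Poisson(λ=11.92).

(a) Moments:
E[X] = 11.9200
Var(X) = 11.9200
σ = √Var(X) = 3.4525

(b) Point probability using PMF:
P(X = 10) = 0.106221

(c) Cumulative probability using CDF:
P(X ≤ 16) = F(16) = 0.902995

(d) Range probability:
P(10 ≤ X ≤ 16) = P(X ≤ 16) - P(X ≤ 9)
                   = F(16) - F(9)
                   = 0.902995 - 0.249451
                   = 0.653543

This means approximately 65.4% of outcomes fall in the interval [10, 16].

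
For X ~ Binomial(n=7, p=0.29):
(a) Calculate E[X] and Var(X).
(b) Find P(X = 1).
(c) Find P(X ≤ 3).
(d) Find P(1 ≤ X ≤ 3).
(a) E[X] = 2.0300, Var(X) = 1.4413
(b) P(X = 1) = 0.260044
(c) P(X ≤ 3) = 0.886558
(d) P(1 ≤ X ≤ 3) = 0.795606

We have X ~ Binomial(n=7, p=0.29).

(a) Moments:
E[X] = 2.0300
Var(X) = 1.4413
σ = √Var(X) = 1.2005

(b) Point probability using PMF:
P(X = 1) = 0.260044

(c) Cumulative probability using CDF:
P(X ≤ 3) = F(3) = 0.886558

(d) Range probability:
P(1 ≤ X ≤ 3) = P(X ≤ 3) - P(X ≤ 0)
                   = F(3) - F(0)
                   = 0.886558 - 0.090951
                   = 0.795606

This means approximately 79.6% of outcomes fall in the interval [1, 3].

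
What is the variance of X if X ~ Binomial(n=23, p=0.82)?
3.3948

We have X ~ Binomial(n=23, p=0.82).

For a Binomial distribution with n=23, p=0.82:
Var(X) = 3.3948

The variance measures the spread of the distribution around the mean.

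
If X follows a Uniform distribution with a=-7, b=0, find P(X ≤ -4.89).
0.301429

We have X ~ Uniform(a=-7, b=0).

The CDF gives us P(X ≤ k).

Using the CDF:
P(X ≤ -4.89) = 0.301429

This means there's approximately a 30.1% chance that X is at most -4.89.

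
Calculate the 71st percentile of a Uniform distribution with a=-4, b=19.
12.3300

We have X ~ Uniform(a=-4, b=19).

We want to find x such that P(X ≤ x) = 0.71.

This is the 71st percentile, which means 71% of values fall below this point.

Using the inverse CDF (quantile function):
x = F⁻¹(0.71) = 12.3300

Verification: P(X ≤ 12.3300) = 0.71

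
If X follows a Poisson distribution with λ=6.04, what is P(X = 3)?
0.087462

We have X ~ Poisson(λ=6.04).

For a Poisson distribution, the PMF gives us the probability of each outcome.

Using the PMF formula:
P(X = 3) = 0.087462

Rounded to 4 decimal places: 0.0875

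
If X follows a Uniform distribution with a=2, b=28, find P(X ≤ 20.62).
0.716154

We have X ~ Uniform(a=2, b=28).

The CDF gives us P(X ≤ k).

Using the CDF:
P(X ≤ 20.62) = 0.716154

This means there's approximately a 71.6% chance that X is at most 20.62.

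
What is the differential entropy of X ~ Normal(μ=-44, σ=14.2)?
4.0722 nats

We have X ~ Normal(μ=-44, σ=14.2).

The differential entropy measures the uncertainty or information content of the distribution.

For a Normal distribution with μ=-44, σ=14.2:
h(X) = 4.0722 nats

(In bits, this would be 5.8749 bits.)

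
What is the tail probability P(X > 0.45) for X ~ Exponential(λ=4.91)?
0.109756

We have X ~ Exponential(λ=4.91).

P(X > 0.45) = 1 - P(X ≤ 0.45)
                = 1 - F(0.45)
                = 1 - 0.890244
                = 0.109756

So there's approximately a 11.0% chance that X exceeds 0.45.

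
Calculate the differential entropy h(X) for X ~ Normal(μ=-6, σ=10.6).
3.7798 nats

We have X ~ Normal(μ=-6, σ=10.6).

The differential entropy measures the uncertainty or information content of the distribution.

For a Normal distribution with μ=-6, σ=10.6:
h(X) = 3.7798 nats

(In bits, this would be 5.4531 bits.)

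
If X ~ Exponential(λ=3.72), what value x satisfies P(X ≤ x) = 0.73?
0.3520

We have X ~ Exponential(λ=3.72).

We want to find x such that P(X ≤ x) = 0.73.

This is the 73rd percentile, which means 73% of values fall below this point.

Using the inverse CDF (quantile function):
x = F⁻¹(0.73) = 0.3520

Verification: P(X ≤ 0.3520) = 0.73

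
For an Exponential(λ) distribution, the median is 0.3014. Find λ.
λ = 2.2998

For X ~ Exponential(λ), the CDF is F(x) = 1 - e^(-λx).
The median m satisfies F(m) = 0.5:
1 - e^(-λm) = 0.5
e^(-λm) = 0.5
λm = ln(2)
m = ln(2) / λ

Given m = 0.3014:
λ = ln(2) / 0.3014 = 0.693147 / 0.3014 = 2.2998

Verification: ln(2) / 2.2998 = 0.3014 ✓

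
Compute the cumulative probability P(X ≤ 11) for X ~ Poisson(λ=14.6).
0.212695

We have X ~ Poisson(λ=14.6).

The CDF gives us P(X ≤ k).

Using the CDF:
P(X ≤ 11) = 0.212695

This means there's approximately a 21.3% chance that X is at most 11.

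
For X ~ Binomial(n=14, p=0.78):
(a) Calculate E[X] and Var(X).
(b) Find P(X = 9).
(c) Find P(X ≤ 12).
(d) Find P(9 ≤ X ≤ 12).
(a) E[X] = 10.9200, Var(X) = 2.4024
(b) P(X = 9) = 0.110263
(c) P(X ≤ 12) = 0.847308
(d) P(9 ≤ X ≤ 12) = 0.781103

We have X ~ Binomial(n=14, p=0.78).

(a) Moments:
E[X] = 10.9200
Var(X) = 2.4024
σ = √Var(X) = 1.5500

(b) Point probability using PMF:
P(X = 9) = 0.110263

(c) Cumulative probability using CDF:
P(X ≤ 12) = F(12) = 0.847308

(d) Range probability:
P(9 ≤ X ≤ 12) = P(X ≤ 12) - P(X ≤ 8)
                   = F(12) - F(8)
                   = 0.847308 - 0.066205
                   = 0.781103

This means approximately 78.1% of outcomes fall in the interval [9, 12].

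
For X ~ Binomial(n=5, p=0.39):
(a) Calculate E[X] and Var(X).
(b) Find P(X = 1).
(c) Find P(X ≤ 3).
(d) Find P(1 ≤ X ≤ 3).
(a) E[X] = 1.9500, Var(X) = 1.1895
(b) P(X = 1) = 0.269994
(c) P(X ≤ 3) = 0.920418
(d) P(1 ≤ X ≤ 3) = 0.835958

We have X ~ Binomial(n=5, p=0.39).

(a) Moments:
E[X] = 1.9500
Var(X) = 1.1895
σ = √Var(X) = 1.0906

(b) Point probability using PMF:
P(X = 1) = 0.269994

(c) Cumulative probability using CDF:
P(X ≤ 3) = F(3) = 0.920418

(d) Range probability:
P(1 ≤ X ≤ 3) = P(X ≤ 3) - P(X ≤ 0)
                   = F(3) - F(0)
                   = 0.920418 - 0.084460
                   = 0.835958

This means approximately 83.6% of outcomes fall in the interval [1, 3].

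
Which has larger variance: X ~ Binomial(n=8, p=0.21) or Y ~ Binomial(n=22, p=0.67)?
Y has larger variance (4.8642 > 1.3272)

Compute the variance for each distribution:

X ~ Binomial(n=8, p=0.21):
Var(X) = 1.3272

Y ~ Binomial(n=22, p=0.67):
Var(Y) = 4.8642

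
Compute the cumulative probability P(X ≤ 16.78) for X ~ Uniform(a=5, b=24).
0.620000

We have X ~ Uniform(a=5, b=24).

The CDF gives us P(X ≤ k).

Using the CDF:
P(X ≤ 16.78) = 0.620000

This means there's approximately a 62.0% chance that X is at most 16.78.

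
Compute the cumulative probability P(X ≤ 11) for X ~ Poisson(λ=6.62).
0.961999

We have X ~ Poisson(λ=6.62).

The CDF gives us P(X ≤ k).

Using the CDF:
P(X ≤ 11) = 0.961999

This means there's approximately a 96.2% chance that X is at most 11.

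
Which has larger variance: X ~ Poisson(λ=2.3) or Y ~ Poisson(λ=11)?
Y has larger variance (11.0000 > 2.3000)

Compute the variance for each distribution:

X ~ Poisson(λ=2.3):
Var(X) = 2.3000

Y ~ Poisson(λ=11):
Var(Y) = 11.0000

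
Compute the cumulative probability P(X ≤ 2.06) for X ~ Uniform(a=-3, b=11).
0.361429

We have X ~ Uniform(a=-3, b=11).

The CDF gives us P(X ≤ k).

Using the CDF:
P(X ≤ 2.06) = 0.361429

This means there's approximately a 36.1% chance that X is at most 2.06.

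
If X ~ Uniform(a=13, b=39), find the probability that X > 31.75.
0.278846

We have X ~ Uniform(a=13, b=39).

P(X > 31.75) = 1 - P(X ≤ 31.75)
                = 1 - F(31.75)
                = 1 - 0.721154
                = 0.278846

So there's approximately a 27.9% chance that X exceeds 31.75.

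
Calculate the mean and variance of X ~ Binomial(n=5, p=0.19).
E[X] = 0.9500, Var(X) = 0.7695

We have X ~ Binomial(n=5, p=0.19).

For a Binomial distribution with n=5, p=0.19:

Expected value:
E[X] = 0.9500

Variance:
Var(X) = 0.7695

Standard deviation:
σ = √Var(X) = 0.8772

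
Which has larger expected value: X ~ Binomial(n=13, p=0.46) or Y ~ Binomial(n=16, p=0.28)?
X has larger mean (5.9800 > 4.4800)

Compute the expected value for each distribution:

X ~ Binomial(n=13, p=0.46):
E[X] = 5.9800

Y ~ Binomial(n=16, p=0.28):
E[Y] = 4.4800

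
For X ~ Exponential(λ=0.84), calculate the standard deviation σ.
1.1905

We have X ~ Exponential(λ=0.84).

For an Exponential distribution with λ=0.84:
σ = √Var(X) = 1.1905

The standard deviation is the square root of the variance.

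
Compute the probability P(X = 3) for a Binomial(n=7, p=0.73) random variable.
0.072359

We have X ~ Binomial(n=7, p=0.73).

For a Binomial distribution, the PMF gives us the probability of each outcome.

Using the PMF formula:
P(X = 3) = 0.072359

Rounded to 4 decimal places: 0.0724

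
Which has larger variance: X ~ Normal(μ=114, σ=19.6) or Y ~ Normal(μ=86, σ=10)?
X has larger variance (384.1600 > 100.0000)

Compute the variance for each distribution:

X ~ Normal(μ=114, σ=19.6):
Var(X) = 384.1600

Y ~ Normal(μ=86, σ=10):
Var(Y) = 100.0000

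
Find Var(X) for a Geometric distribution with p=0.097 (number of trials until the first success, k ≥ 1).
95.9719

We have X ~ Geometric(p=0.097) (number of trials until the first success, k ≥ 1).

For a Geometric distribution with p=0.097 (number of trials until the first success, k ≥ 1):
Var(X) = 95.9719

The variance measures the spread of the distribution around the mean.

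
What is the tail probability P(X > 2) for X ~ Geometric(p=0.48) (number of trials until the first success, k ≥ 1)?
0.270400

We have X ~ Geometric(p=0.48) (number of trials until the first success, k ≥ 1).

P(X > 2) = 1 - P(X ≤ 2)
                = 1 - F(2)
                = 1 - 0.729600
                = 0.270400

So there's approximately a 27.0% chance that X exceeds 2.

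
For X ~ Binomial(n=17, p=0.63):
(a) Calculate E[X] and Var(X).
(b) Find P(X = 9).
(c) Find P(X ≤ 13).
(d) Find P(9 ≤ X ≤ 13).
(a) E[X] = 10.7100, Var(X) = 3.9627
(b) P(X = 9) = 0.133495
(c) P(X ≤ 13) = 0.924098
(d) P(9 ≤ X ≤ 13) = 0.789964

We have X ~ Binomial(n=17, p=0.63).

(a) Moments:
E[X] = 10.7100
Var(X) = 3.9627
σ = √Var(X) = 1.9907

(b) Point probability using PMF:
P(X = 9) = 0.133495

(c) Cumulative probability using CDF:
P(X ≤ 13) = F(13) = 0.924098

(d) Range probability:
P(9 ≤ X ≤ 13) = P(X ≤ 13) - P(X ≤ 8)
                   = F(13) - F(8)
                   = 0.924098 - 0.134134
                   = 0.789964

This means approximately 79.0% of outcomes fall in the interval [9, 13].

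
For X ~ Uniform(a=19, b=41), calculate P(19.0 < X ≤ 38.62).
0.891818

We have X ~ Uniform(a=19, b=41).

To find P(19.0 < X ≤ 38.62), we use:
P(19.0 < X ≤ 38.62) = P(X ≤ 38.62) - P(X ≤ 19.0)
                 = F(38.62) - F(19.0)
                 = 0.891818 - 0.000000
                 = 0.891818

So there's approximately a 89.2% chance that X falls in this range.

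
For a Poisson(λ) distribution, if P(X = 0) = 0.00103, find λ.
λ = 6.8782

For a Poisson(λ) distribution, the PMF at 0 is:
P(X = 0) = λ^0 e^(-λ) / 0! = e^(-λ)

Given P(X = 0) = 0.00103:
e^(-λ) = 0.00103
-λ = ln(0.00103)
λ = -ln(0.00103) = 6.8782

Verification: e^(-6.8782) = 0.00103 ✓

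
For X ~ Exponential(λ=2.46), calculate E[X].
0.4065

We have X ~ Exponential(λ=2.46).

For an Exponential distribution with λ=2.46:
E[X] = 0.4065

This is the expected (average) value of X.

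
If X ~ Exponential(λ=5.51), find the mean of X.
0.1815

We have X ~ Exponential(λ=5.51).

For an Exponential distribution with λ=5.51:
E[X] = 0.1815

This is the expected (average) value of X.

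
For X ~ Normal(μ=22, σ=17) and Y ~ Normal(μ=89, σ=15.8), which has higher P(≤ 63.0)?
X has higher probability (P(X ≤ 63.0) = 0.9921 > P(Y ≤ 63.0) = 0.0499)

Compute P(≤ 63.0) for each distribution:

X ~ Normal(μ=22, σ=17):
P(X ≤ 63.0) = 0.9921

Y ~ Normal(μ=89, σ=15.8):
P(Y ≤ 63.0) = 0.0499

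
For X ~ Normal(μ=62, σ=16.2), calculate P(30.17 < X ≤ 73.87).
0.743416

We have X ~ Normal(μ=62, σ=16.2).

To find P(30.17 < X ≤ 73.87), we use:
P(30.17 < X ≤ 73.87) = P(X ≤ 73.87) - P(X ≤ 30.17)
                 = F(73.87) - F(30.17)
                 = 0.768134 - 0.024718
                 = 0.743416

So there's approximately a 74.3% chance that X falls in this range.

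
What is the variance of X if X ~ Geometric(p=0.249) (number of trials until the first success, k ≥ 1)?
12.1127

We have X ~ Geometric(p=0.249) (number of trials until the first success, k ≥ 1).

For a Geometric distribution with p=0.249 (number of trials until the first success, k ≥ 1):
Var(X) = 12.1127

The variance measures the spread of the distribution around the mean.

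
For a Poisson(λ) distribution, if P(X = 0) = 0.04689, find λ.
λ = 3.0600

For a Poisson(λ) distribution, the PMF at 0 is:
P(X = 0) = λ^0 e^(-λ) / 0! = e^(-λ)

Given P(X = 0) = 0.04689:
e^(-λ) = 0.04689
-λ = ln(0.04689)
λ = -ln(0.04689) = 3.0600

Verification: e^(-3.0600) = 0.04689 ✓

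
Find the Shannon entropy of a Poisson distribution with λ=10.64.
2.5930 nats

We have X ~ Poisson(λ=10.64).

The Shannon entropy measures the uncertainty or information content of the distribution.

For a Poisson distribution with λ=10.64:
H(X) = 2.5930 nats

(In bits, this would be 3.7409 bits.)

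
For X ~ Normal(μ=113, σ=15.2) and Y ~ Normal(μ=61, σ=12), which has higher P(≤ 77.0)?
Y has higher probability (P(Y ≤ 77.0) = 0.9088 > P(X ≤ 77.0) = 0.0089)

Compute P(≤ 77.0) for each distribution:

X ~ Normal(μ=113, σ=15.2):
P(X ≤ 77.0) = 0.0089

Y ~ Normal(μ=61, σ=12):
P(Y ≤ 77.0) = 0.9088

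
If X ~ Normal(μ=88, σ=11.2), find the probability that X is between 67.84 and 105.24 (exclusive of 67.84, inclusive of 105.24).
0.902202

We have X ~ Normal(μ=88, σ=11.2).

To find P(67.84 < X ≤ 105.24), we use:
P(67.84 < X ≤ 105.24) = P(X ≤ 105.24) - P(X ≤ 67.84)
                 = F(105.24) - F(67.84)
                 = 0.938133 - 0.035930
                 = 0.902202

So there's approximately a 90.2% chance that X falls in this range.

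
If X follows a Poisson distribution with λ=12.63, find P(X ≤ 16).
0.860933

We have X ~ Poisson(λ=12.63).

The CDF gives us P(X ≤ k).

Using the CDF:
P(X ≤ 16) = 0.860933

This means there's approximately a 86.1% chance that X is at most 16.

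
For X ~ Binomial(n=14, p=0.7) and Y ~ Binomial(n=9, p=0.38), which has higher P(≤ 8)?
Y has higher probability (P(Y ≤ 8) = 0.9998 > P(X ≤ 8) = 0.2195)

Compute P(≤ 8) for each distribution:

X ~ Binomial(n=14, p=0.7):
P(X ≤ 8) = 0.2195

Y ~ Binomial(n=9, p=0.38):
P(Y ≤ 8) = 0.9998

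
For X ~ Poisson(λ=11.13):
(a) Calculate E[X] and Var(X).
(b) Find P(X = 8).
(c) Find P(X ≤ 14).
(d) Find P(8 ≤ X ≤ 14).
(a) E[X] = 11.1300, Var(X) = 11.1300
(b) P(X = 8) = 0.085653
(c) P(X ≤ 14) = 0.844420
(d) P(8 ≤ X ≤ 14) = 0.709426

We have X ~ Poisson(λ=11.13).

(a) Moments:
E[X] = 11.1300
Var(X) = 11.1300
σ = √Var(X) = 3.3362

(b) Point probability using PMF:
P(X = 8) = 0.085653

(c) Cumulative probability using CDF:
P(X ≤ 14) = F(14) = 0.844420

(d) Range probability:
P(8 ≤ X ≤ 14) = P(X ≤ 14) - P(X ≤ 7)
                   = F(14) - F(7)
                   = 0.844420 - 0.134993
                   = 0.709426

This means approximately 70.9% of outcomes fall in the interval [8, 14].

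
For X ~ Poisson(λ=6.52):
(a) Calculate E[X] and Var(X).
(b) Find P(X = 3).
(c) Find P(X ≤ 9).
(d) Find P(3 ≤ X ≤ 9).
(a) E[X] = 6.5200, Var(X) = 6.5200
(b) P(X = 3) = 0.068076
(c) P(X ≤ 9) = 0.875661
(d) P(3 ≤ X ≤ 9) = 0.833256

We have X ~ Poisson(λ=6.52).

(a) Moments:
E[X] = 6.5200
Var(X) = 6.5200
σ = √Var(X) = 2.5534

(b) Point probability using PMF:
P(X = 3) = 0.068076

(c) Cumulative probability using CDF:
P(X ≤ 9) = F(9) = 0.875661

(d) Range probability:
P(3 ≤ X ≤ 9) = P(X ≤ 9) - P(X ≤ 2)
                   = F(9) - F(2)
                   = 0.875661 - 0.042405
                   = 0.833256

This means approximately 83.3% of outcomes fall in the interval [3, 9].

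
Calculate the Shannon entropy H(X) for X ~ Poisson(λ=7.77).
2.4325 nats

We have X ~ Poisson(λ=7.77).

The Shannon entropy measures the uncertainty or information content of the distribution.

For a Poisson distribution with λ=7.77:
H(X) = 2.4325 nats

(In bits, this would be 3.5093 bits.)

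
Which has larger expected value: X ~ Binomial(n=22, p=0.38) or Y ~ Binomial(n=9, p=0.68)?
X has larger mean (8.3600 > 6.1200)

Compute the expected value for each distribution:

X ~ Binomial(n=22, p=0.38):
E[X] = 8.3600

Y ~ Binomial(n=9, p=0.68):
E[Y] = 6.1200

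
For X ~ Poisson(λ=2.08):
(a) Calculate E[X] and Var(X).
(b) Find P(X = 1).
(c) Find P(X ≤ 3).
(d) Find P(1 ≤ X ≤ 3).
(a) E[X] = 2.0800, Var(X) = 2.0800
(b) P(X = 1) = 0.259855
(c) P(X ≤ 3) = 0.842407
(d) P(1 ≤ X ≤ 3) = 0.717477

We have X ~ Poisson(λ=2.08).

(a) Moments:
E[X] = 2.0800
Var(X) = 2.0800
σ = √Var(X) = 1.4422

(b) Point probability using PMF:
P(X = 1) = 0.259855

(c) Cumulative probability using CDF:
P(X ≤ 3) = F(3) = 0.842407

(d) Range probability:
P(1 ≤ X ≤ 3) = P(X ≤ 3) - P(X ≤ 0)
                   = F(3) - F(0)
                   = 0.842407 - 0.124930
                   = 0.717477

This means approximately 71.7% of outcomes fall in the interval [1, 3].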